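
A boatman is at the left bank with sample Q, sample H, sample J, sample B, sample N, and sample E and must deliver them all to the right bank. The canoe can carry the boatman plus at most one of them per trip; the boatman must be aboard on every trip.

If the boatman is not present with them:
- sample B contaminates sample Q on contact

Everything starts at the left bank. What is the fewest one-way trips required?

11

Counting alone: the boatman can take at most 1 across per trip to the right bank, so moving all 6 needs at least 6 loaded trips out, with a return between consecutive ones — at least 11 crossings.
The plan below uses exactly 11 crossings, so it is optimal:
1. Boatman goes to the right bank with sample Q.  [the left bank: sample B, sample E, sample H, sample J, sample N | the right bank: sample Q]
2. Boatman goes back to the left bank alone.  [the left bank: sample B, sample E, sample H, sample J, sample N | the right bank: sample Q]
3. Boatman goes to the right bank with sample H.  [the left bank: sample B, sample E, sample J, sample N | the right bank: sample H, sample Q]
4. Boatman goes back to the left bank alone.  [the left bank: sample B, sample E, sample J, sample N | the right bank: sample H, sample Q]
5. Boatman goes to the right bank with sample J.  [the left bank: sample B, sample E, sample N | the right bank: sample H, sample J, sample Q]
6. Boatman goes back to the left bank alone.  [the left bank: sample B, sample E, sample N | the right bank: sample H, sample J, sample Q]
7. Boatman goes to the right bank with sample N.  [the left bank: sample B, sample E | the right bank: sample H, sample J, sample N, sample Q]
8. Boatman goes back to the left bank alone.  [the left bank: sample B, sample E | the right bank: sample H, sample J, sample N, sample Q]
9. Boatman goes to the right bank with sample E.  [the left bank: sample B | the right bank: sample E, sample H, sample J, sample N, sample Q]
10. Boatman goes back to the left bank alone.  [the left bank: sample B | the right bank: sample E, sample H, sample J, sample N, sample Q]
11. Boatman goes to the right bank with sample B.  [the left bank: — | the right bank: sample B, sample E, sample H, sample J, sample N, sample Q]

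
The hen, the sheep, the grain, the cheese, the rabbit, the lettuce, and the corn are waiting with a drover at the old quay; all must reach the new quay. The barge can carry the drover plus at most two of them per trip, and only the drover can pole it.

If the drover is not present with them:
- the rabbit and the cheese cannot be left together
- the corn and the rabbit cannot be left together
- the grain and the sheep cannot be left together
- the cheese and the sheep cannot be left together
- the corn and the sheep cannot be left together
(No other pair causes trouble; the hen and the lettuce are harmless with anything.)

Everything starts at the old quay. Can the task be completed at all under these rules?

Yes

1. Drover goes to the new quay with the rabbit and the sheep.  [the old quay: the cheese, the corn, the grain, the hen, the lettuce | the new quay: the rabbit, the sheep]
2. Drover goes back to the old quay alone.  [the old quay: the cheese, the corn, the grain, the hen, the lettuce | the new quay: the rabbit, the sheep]
3. Drover goes to the new quay with the hen.  [the old quay: the cheese, the corn, the grain, the lettuce | the new quay: the hen, the rabbit, the sheep]
4. Drover goes back to the old quay alone.  [the old quay: the cheese, the corn, the grain, the lettuce | the new quay: the hen, the rabbit, the sheep]
5. Drover goes to the new quay with the cheese and the grain.  [the old quay: the corn, the lettuce | the new quay: the cheese, the grain, the hen, the rabbit, the sheep]
6. Drover goes back to the old quay with the rabbit and the sheep.  [the old quay: the corn, the lettuce, the rabbit, the sheep | the new quay: the cheese, the grain, the hen]
7. Drover goes to the new quay with the corn and the lettuce.  [the old quay: the rabbit, the sheep | the new quay: the cheese, the corn, the grain, the hen, the lettuce]
8. Drover goes back to the old quay alone.  [the old quay: the rabbit, the sheep | the new quay: the cheese, the corn, the grain, the hen, the lettuce]
9. Drover goes to the new quay with the rabbit and the sheep.  [the old quay: — | the new quay: the cheese, the corn, the grain, the hen, the lettuce, the rabbit, the sheep]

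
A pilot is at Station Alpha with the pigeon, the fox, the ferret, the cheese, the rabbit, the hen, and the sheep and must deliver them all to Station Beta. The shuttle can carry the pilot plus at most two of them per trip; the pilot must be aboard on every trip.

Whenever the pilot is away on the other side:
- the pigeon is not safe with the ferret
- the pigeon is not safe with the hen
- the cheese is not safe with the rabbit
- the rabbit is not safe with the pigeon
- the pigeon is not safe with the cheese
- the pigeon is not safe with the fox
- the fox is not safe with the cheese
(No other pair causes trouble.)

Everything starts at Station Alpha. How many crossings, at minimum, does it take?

11

Counting alone: the pilot can take at most 2 across per trip to Station Beta, so moving all 7 needs at least 4 loaded trips out, with a return between consecutive ones — at least 7 crossings.
The safety rule pushes this higher. Following every safe sequence of crossings, the most of the 7 that can be at Station Beta as the shuttle arrives there on crossings 7, 9 is 5, 6 respectively — never all 7.
So no plan with fewer than 11 crossings exists, and this one achieves 11:
1. Pilot goes to Station Beta with the cheese and the pigeon.
2. Pilot goes back to Station Alpha with the pigeon.
3. Pilot goes to Station Beta with the ferret and the pigeon.
4. Pilot goes back to Station Alpha with the pigeon.
5. Pilot goes to Station Beta with the hen and the pigeon.
6. Pilot goes back to Station Alpha with the pigeon.
7. Pilot goes to Station Beta with the pigeon and the sheep.
8. Pilot goes back to Station Alpha with the pigeon.
9. Pilot goes to Station Beta with the fox and the rabbit.
10. Pilot goes back to Station Alpha with the cheese.
11. Pilot goes to Station Beta with the cheese and the pigeon.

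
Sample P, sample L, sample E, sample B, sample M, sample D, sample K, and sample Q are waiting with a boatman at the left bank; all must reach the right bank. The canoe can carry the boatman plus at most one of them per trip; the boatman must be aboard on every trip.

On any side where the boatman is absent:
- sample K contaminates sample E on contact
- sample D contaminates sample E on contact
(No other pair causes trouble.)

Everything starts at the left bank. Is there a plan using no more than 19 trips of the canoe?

Yes — this plan uses 17 crossings (≤ 19):
1. Boatman goes to the right bank with sample E.
2. Boatman goes back to the left bank alone.
3. Boatman goes to the right bank with sample P.
4. Boatman goes back to the left bank alone.
5. Boatman goes to the right bank with sample L.
6. Boatman goes back to the left bank alone.
7. Boatman goes to the right bank with sample B.
8. Boatman goes back to the left bank alone.
9. Boatman goes to the right bank with sample M.
10. Boatman goes back to the left bank alone.
11. Boatman goes to the right bank with sample D.
12. Boatman goes back to the left bank with sample E.
13. Boatman goes to the right bank with sample K.
14. Boatman goes back to the left bank alone.
15. Boatman goes to the right bank with sample Q.
16. Boatman goes back to the left bank alone.
17. Boatman goes to the right bank with sample E.

Yes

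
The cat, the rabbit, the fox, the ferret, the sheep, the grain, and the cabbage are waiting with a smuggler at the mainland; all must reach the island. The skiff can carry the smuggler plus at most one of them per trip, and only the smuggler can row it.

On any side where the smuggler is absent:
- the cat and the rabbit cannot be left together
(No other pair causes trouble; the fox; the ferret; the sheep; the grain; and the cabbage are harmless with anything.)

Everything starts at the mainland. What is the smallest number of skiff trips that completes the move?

Counting alone: the smuggler can take at most 1 across per trip to the island, so moving all 7 needs at least 7 loaded trips out, with a return between consecutive ones — at least 13 crossings.
The plan below uses exactly 13 crossings, so it is optimal:
1. Smuggler goes to the island with the cat.  [the mainland: the cabbage, the ferret, the fox, the grain, the rabbit, the sheep | the island: the cat]
2. Smuggler goes back to the mainland alone.  [the mainland: the cabbage, the ferret, the fox, the grain, the rabbit, the sheep | the island: the cat]
3. Smuggler goes to the island with the fox.  [the mainland: the cabbage, the ferret, the grain, the rabbit, the sheep | the island: the cat, the fox]
4. Smuggler goes back to the mainland alone.  [the mainland: the cabbage, the ferret, the grain, the rabbit, the sheep | the island: the cat, the fox]
5. Smuggler goes to the island with the ferret.  [the mainland: the cabbage, the grain, the rabbit, the sheep | the island: the cat, the ferret, the fox]
6. Smuggler goes back to the mainland alone.  [the mainland: the cabbage, the grain, the rabbit, the sheep | the island: the cat, the ferret, the fox]
7. Smuggler goes to the island with the sheep.  [the mainland: the cabbage, the grain, the rabbit | the island: the cat, the ferret, the fox, the sheep]
8. Smuggler goes back to the mainland alone.  [the mainland: the cabbage, the grain, the rabbit | the island: the cat, the ferret, the fox, the sheep]
9. Smuggler goes to the island with the grain.  [the mainland: the cabbage, the rabbit | the island: the cat, the ferret, the fox, the grain, the sheep]
10. Smuggler goes back to the mainland alone.  [the mainland: the cabbage, the rabbit | the island: the cat, the ferret, the fox, the grain, the sheep]
11. Smuggler goes to the island with the cabbage.  [the mainland: the rabbit | the island: the cabbage, the cat, the ferret, the fox, the grain, the sheep]
12. Smuggler goes back to the mainland alone.  [the mainland: the rabbit | the island: the cabbage, the cat, the ferret, the fox, the grain, the sheep]
13. Smuggler goes to the island with the rabbit.  [the mainland: — | the island: the cabbage, the cat, the ferret, the fox, the grain, the rabbit, the sheep]

13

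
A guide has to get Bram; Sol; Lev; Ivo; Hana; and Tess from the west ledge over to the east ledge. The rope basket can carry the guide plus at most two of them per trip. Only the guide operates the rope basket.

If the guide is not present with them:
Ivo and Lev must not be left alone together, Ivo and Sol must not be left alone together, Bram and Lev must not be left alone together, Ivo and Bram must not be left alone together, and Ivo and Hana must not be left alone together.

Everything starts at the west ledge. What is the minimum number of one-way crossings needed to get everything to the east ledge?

9

Counting alone: the guide can take at most 2 across per trip to the east ledge, so moving all 6 needs at least 3 loaded trips out, with a return between consecutive ones — at least 5 crossings.
The safety rule pushes this higher. Following every safe sequence of crossings, the most of the 6 that can be at the east ledge as the rope basket arrives there on crossings 5, 7 is 4, 5 respectively — never all 6.
So no plan with fewer than 9 crossings exists, and this one achieves 9:
1. Guide goes to the east ledge with Bram and Ivo.
2. Guide goes back to the west ledge with Bram.
3. Guide goes to the east ledge with Bram and Sol.
4. Guide goes back to the west ledge with Ivo.
5. Guide goes to the east ledge with Hana and Lev.
6. Guide goes back to the west ledge with Bram.
7. Guide goes to the east ledge with Bram and Tess.
8. Guide goes back to the west ledge with Bram.
9. Guide goes to the east ledge with Bram and Ivo.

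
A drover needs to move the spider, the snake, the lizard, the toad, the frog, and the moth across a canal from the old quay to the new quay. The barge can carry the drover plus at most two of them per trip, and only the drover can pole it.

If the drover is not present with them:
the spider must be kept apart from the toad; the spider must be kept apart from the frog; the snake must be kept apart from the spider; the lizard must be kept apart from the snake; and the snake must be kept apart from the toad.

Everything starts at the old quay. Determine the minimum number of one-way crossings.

Counting alone: the drover can take at most 2 across per trip to the new quay, so moving all 6 needs at least 3 loaded trips out, with a return between consecutive ones — at least 5 crossings.
The safety rule pushes this higher. Following every safe sequence of crossings, the most of the 6 that can be at the new quay as the barge arrives there on crossings 5, 7 is 4, 5 respectively — never all 6.
So no plan with fewer than 9 crossings exists, and this one achieves 9:
1. Drover goes to the new quay with the snake and the spider.
2. Drover goes back to the old quay with the spider.
3. Drover goes to the new quay with the lizard and the spider.
4. Drover goes back to the old quay with the snake.
5. Drover goes to the new quay with the moth and the snake.
6. Drover goes back to the old quay with the snake.
7. Drover goes to the new quay with the frog and the toad.
8. Drover goes back to the old quay with the spider.
9. Drover goes to the new quay with the snake and the spider.

9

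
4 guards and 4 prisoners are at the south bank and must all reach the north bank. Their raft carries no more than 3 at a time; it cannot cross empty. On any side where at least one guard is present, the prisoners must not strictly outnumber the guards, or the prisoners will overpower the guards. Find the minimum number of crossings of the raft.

9

Counting alone: each trip to the north bank takes at most 3 across and each return brings at least 1 back, so after t trips out (and t−1 returns) at most 3t − (t−1) of the 8 are across; that first reaches 8 at t = 4, so at least 7 crossings are needed.
The safety rule pushes this higher. Following every safe sequence of crossings, the most of the 8 that can be at the north bank as the raft arrives there on crossing 7 is 7 — never all 8.
So no plan with fewer than 9 crossings exists, and this one achieves 9:
1. 2 prisoners → the north bank.  (the south bank: 4G 2P; the north bank: 0G 2P)
2. 1 prisoner ← the south bank.  (the south bank: 4G 3P; the north bank: 0G 1P)
3. 3 prisoners → the north bank.  (the south bank: 4G 0P; the north bank: 0G 4P)
4. 1 prisoner ← the south bank.  (the south bank: 4G 1P; the north bank: 0G 3P)
5. 3 guards → the north bank.  (the south bank: 1G 1P; the north bank: 3G 3P)
6. 1 guard and 1 prisoner ← the south bank.  (the south bank: 2G 2P; the north bank: 2G 2P)
7. 2 guards → the north bank.  (the south bank: 0G 2P; the north bank: 4G 2P)
8. 1 prisoner ← the south bank.  (the south bank: 0G 3P; the north bank: 4G 1P)
9. 3 prisoners → the north bank.  (the south bank: 0G 0P; the north bank: 4G 4P)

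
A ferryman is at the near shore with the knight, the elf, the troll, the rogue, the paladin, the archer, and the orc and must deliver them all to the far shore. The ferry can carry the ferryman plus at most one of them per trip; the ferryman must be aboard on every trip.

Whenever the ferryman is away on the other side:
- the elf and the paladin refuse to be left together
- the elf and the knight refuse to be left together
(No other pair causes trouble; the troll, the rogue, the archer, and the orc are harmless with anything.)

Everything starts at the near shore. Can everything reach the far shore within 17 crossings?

Yes

Yes — this plan uses 15 crossings (≤ 17):
1. Ferryman goes to the far shore with the elf.
2. Ferryman goes back to the near shore alone.
3. Ferryman goes to the far shore with the knight.
4. Ferryman goes back to the near shore with the elf.
5. Ferryman goes to the far shore with the paladin.
6. Ferryman goes back to the near shore alone.
7. Ferryman goes to the far shore with the troll.
8. Ferryman goes back to the near shore alone.
9. Ferryman goes to the far shore with the rogue.
10. Ferryman goes back to the near shore alone.
11. Ferryman goes to the far shore with the archer.
12. Ferryman goes back to the near shore alone.
13. Ferryman goes to the far shore with the orc.
14. Ferryman goes back to the near shore alone.
15. Ferryman goes to the far shore with the elf.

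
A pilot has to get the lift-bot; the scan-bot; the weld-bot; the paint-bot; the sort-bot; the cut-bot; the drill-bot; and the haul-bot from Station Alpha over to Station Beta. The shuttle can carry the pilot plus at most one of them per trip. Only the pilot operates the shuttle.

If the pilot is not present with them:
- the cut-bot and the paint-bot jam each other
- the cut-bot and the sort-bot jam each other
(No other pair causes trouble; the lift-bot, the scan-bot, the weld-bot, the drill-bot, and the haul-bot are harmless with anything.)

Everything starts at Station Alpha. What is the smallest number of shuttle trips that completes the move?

Counting alone: the pilot can take at most 1 across per trip to Station Beta, so moving all 8 needs at least 8 loaded trips out, with a return between consecutive ones — at least 15 crossings.
The safety rule pushes this higher. Following every safe sequence of crossings, the most of the 8 that can be at Station Beta as the shuttle arrives there on crossing 15 is 7 — never all 8.
So no plan with fewer than 17 crossings exists, and this one achieves 17:
1. Pilot goes to Station Beta with the cut-bot.
2. Pilot goes back to Station Alpha alone.
3. Pilot goes to Station Beta with the lift-bot.
4. Pilot goes back to Station Alpha alone.
5. Pilot goes to Station Beta with the scan-bot.
6. Pilot goes back to Station Alpha alone.
7. Pilot goes to Station Beta with the weld-bot.
8. Pilot goes back to Station Alpha alone.
9. Pilot goes to Station Beta with the paint-bot.
10. Pilot goes back to Station Alpha with the cut-bot.
11. Pilot goes to Station Beta with the sort-bot.
12. Pilot goes back to Station Alpha alone.
13. Pilot goes to Station Beta with the drill-bot.
14. Pilot goes back to Station Alpha alone.
15. Pilot goes to Station Beta with the haul-bot.
16. Pilot goes back to Station Alpha alone.
17. Pilot goes to Station Beta with the cut-bot.

17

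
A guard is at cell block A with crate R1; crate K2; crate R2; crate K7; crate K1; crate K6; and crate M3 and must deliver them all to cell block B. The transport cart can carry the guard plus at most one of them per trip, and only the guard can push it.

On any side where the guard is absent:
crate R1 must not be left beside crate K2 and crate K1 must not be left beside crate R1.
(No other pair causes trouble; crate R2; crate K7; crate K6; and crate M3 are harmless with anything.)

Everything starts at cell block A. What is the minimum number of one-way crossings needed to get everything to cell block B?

Counting alone: the guard can take at most 1 across per trip to cell block B, so moving all 7 needs at least 7 loaded trips out, with a return between consecutive ones — at least 13 crossings.
The safety rule pushes this higher. Following every safe sequence of crossings, the most of the 7 that can be at cell block B as the transport cart arrives there on crossing 13 is 6 — never all 7.
So no plan with fewer than 15 crossings exists, and this one achieves 15:
1. Guard goes to cell block B with crate R1.  [cell block A: crate K1, crate K2, crate K6, crate K7, crate M3, crate R2 | cell block B: crate R1]
2. Guard goes back to cell block A alone.  [cell block A: crate K1, crate K2, crate K6, crate K7, crate M3, crate R2 | cell block B: crate R1]
3. Guard goes to cell block B with crate K2.  [cell block A: crate K1, crate K6, crate K7, crate M3, crate R2 | cell block B: crate K2, crate R1]
4. Guard goes back to cell block A with crate R1.  [cell block A: crate K1, crate K6, crate K7, crate M3, crate R1, crate R2 | cell block B: crate K2]
5. Guard goes to cell block B with crate K1.  [cell block A: crate K6, crate K7, crate M3, crate R1, crate R2 | cell block B: crate K1, crate K2]
6. Guard goes back to cell block A alone.  [cell block A: crate K6, crate K7, crate M3, crate R1, crate R2 | cell block B: crate K1, crate K2]
7. Guard goes to cell block B with crate R2.  [cell block A: crate K6, crate K7, crate M3, crate R1 | cell block B: crate K1, crate K2, crate R2]
8. Guard goes back to cell block A alone.  [cell block A: crate K6, crate K7, crate M3, crate R1 | cell block B: crate K1, crate K2, crate R2]
9. Guard goes to cell block B with crate K7.  [cell block A: crate K6, crate M3, crate R1 | cell block B: crate K1, crate K2, crate K7, crate R2]
10. Guard goes back to cell block A alone.  [cell block A: crate K6, crate M3, crate R1 | cell block B: crate K1, crate K2, crate K7, crate R2]
11. Guard goes to cell block B with crate K6.  [cell block A: crate M3, crate R1 | cell block B: crate K1, crate K2, crate K6, crate K7, crate R2]
12. Guard goes back to cell block A alone.  [cell block A: crate M3, crate R1 | cell block B: crate K1, crate K2, crate K6, crate K7, crate R2]
13. Guard goes to cell block B with crate M3.  [cell block A: crate R1 | cell block B: crate K1, crate K2, crate K6, crate K7, crate M3, crate R2]
14. Guard goes back to cell block A alone.  [cell block A: crate R1 | cell block B: crate K1, crate K2, crate K6, crate K7, crate M3, crate R2]
15. Guard goes to cell block B with crate R1.  [cell block A: — | cell block B: crate K1, crate K2, crate K6, crate K7, crate M3, crate R1, crate R2]

15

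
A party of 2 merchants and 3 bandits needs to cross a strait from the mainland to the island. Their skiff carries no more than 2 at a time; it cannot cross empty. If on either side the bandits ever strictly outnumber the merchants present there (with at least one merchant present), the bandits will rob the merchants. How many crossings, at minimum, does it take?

The bandits already outnumber the merchants at the mainland before anyone moves, so the starting position itself is disallowed.

impossible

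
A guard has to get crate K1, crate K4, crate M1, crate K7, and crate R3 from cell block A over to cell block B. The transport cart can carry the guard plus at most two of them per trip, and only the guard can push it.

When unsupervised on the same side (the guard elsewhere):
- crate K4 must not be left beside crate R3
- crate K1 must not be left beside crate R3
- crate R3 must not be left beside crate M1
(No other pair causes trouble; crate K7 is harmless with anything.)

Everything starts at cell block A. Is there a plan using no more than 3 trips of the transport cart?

Counting alone: the guard can take at most 2 across per trip to cell block B, so moving all 5 needs at least 3 loaded trips out, with a return between consecutive ones — at least 5 crossings.
Since 3 < 5, 3 crossings cannot be enough. (The shortest complete plan in fact takes 5:)
1. Guard goes to cell block B with crate K1 and crate R3.  [cell block A: crate K4, crate K7, crate M1 | cell block B: crate K1, crate R3]
2. Guard goes back to cell block A with crate R3.  [cell block A: crate K4, crate K7, crate M1, crate R3 | cell block B: crate K1]
3. Guard goes to cell block B with crate K4 and crate M1.  [cell block A: crate K7, crate R3 | cell block B: crate K1, crate K4, crate M1]
4. Guard goes back to cell block A alone.  [cell block A: crate K7, crate R3 | cell block B: crate K1, crate K4, crate M1]
5. Guard goes to cell block B with crate K7 and crate R3.  [cell block A: — | cell block B: crate K1, crate K4, crate K7, crate M1, crate R3]

No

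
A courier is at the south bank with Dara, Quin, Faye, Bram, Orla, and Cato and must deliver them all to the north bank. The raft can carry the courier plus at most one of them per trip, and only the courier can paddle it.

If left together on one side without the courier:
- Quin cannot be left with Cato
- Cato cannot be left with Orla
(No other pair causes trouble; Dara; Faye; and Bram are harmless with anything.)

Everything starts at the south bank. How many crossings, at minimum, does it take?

Counting alone: the courier can take at most 1 across per trip to the north bank, so moving all 6 needs at least 6 loaded trips out, with a return between consecutive ones — at least 11 crossings.
The safety rule pushes this higher. Following every safe sequence of crossings, the most of the 6 that can be at the north bank as the raft arrives there on crossing 11 is 5 — never all 6.
So no plan with fewer than 13 crossings exists, and this one achieves 13:
1. Courier goes to the north bank with Cato.
2. Courier goes back to the south bank alone.
3. Courier goes to the north bank with Dara.
4. Courier goes back to the south bank alone.
5. Courier goes to the north bank with Quin.
6. Courier goes back to the south bank with Cato.
7. Courier goes to the north bank with Orla.
8. Courier goes back to the south bank alone.
9. Courier goes to the north bank with Faye.
10. Courier goes back to the south bank alone.
11. Courier goes to the north bank with Bram.
12. Courier goes back to the south bank alone.
13. Courier goes to the north bank with Cato.

13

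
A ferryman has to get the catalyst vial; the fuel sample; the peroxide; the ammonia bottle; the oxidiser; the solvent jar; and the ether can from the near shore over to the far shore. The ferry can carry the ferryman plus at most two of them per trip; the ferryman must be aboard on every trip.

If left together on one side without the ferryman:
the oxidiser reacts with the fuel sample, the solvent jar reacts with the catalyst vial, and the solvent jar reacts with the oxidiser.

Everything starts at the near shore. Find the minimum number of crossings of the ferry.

7

Counting alone: the ferryman can take at most 2 across per trip to the far shore, so moving all 7 needs at least 4 loaded trips out, with a return between consecutive ones — at least 7 crossings.
The plan below uses exactly 7 crossings, so it is optimal:
1. Ferryman goes to the far shore with the catalyst vial and the oxidiser.  [the near shore: the ammonia bottle, the ether can, the fuel sample, the peroxide, the solvent jar | the far shore: the catalyst vial, the oxidiser]
2. Ferryman goes back to the near shore alone.  [the near shore: the ammonia bottle, the ether can, the fuel sample, the peroxide, the solvent jar | the far shore: the catalyst vial, the oxidiser]
3. Ferryman goes to the far shore with the peroxide.  [the near shore: the ammonia bottle, the ether can, the fuel sample, the solvent jar | the far shore: the catalyst vial, the oxidiser, the peroxide]
4. Ferryman goes back to the near shore alone.  [the near shore: the ammonia bottle, the ether can, the fuel sample, the solvent jar | the far shore: the catalyst vial, the oxidiser, the peroxide]
5. Ferryman goes to the far shore with the ammonia bottle and the ether can.  [the near shore: the fuel sample, the solvent jar | the far shore: the ammonia bottle, the catalyst vial, the ether can, the oxidiser, the peroxide]
6. Ferryman goes back to the near shore alone.  [the near shore: the fuel sample, the solvent jar | the far shore: the ammonia bottle, the catalyst vial, the ether can, the oxidiser, the peroxide]
7. Ferryman goes to the far shore with the fuel sample and the solvent jar.  [the near shore: — | the far shore: the ammonia bottle, the catalyst vial, the ether can, the fuel sample, the oxidiser, the peroxide, the solvent jar]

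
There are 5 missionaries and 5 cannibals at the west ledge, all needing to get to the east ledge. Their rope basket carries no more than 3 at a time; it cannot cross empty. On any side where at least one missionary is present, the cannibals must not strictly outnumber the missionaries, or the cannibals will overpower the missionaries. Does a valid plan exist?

Yes

1. 2 cannibals → the east ledge.  (the west ledge: 5M 3C; the east ledge: 0M 2C)
2. 1 cannibal ← the west ledge.  (the west ledge: 5M 4C; the east ledge: 0M 1C)
3. 3 cannibals → the east ledge.  (the west ledge: 5M 1C; the east ledge: 0M 4C)
4. 1 cannibal ← the west ledge.  (the west ledge: 5M 2C; the east ledge: 0M 3C)
5. 3 missionaries → the east ledge.  (the west ledge: 2M 2C; the east ledge: 3M 3C)
6. 1 missionary and 1 cannibal ← the west ledge.  (the west ledge: 3M 3C; the east ledge: 2M 2C)
7. 3 missionaries → the east ledge.  (the west ledge: 0M 3C; the east ledge: 5M 2C)
8. 1 cannibal ← the west ledge.  (the west ledge: 0M 4C; the east ledge: 5M 1C)
9. 2 cannibals → the east ledge.  (the west ledge: 0M 2C; the east ledge: 5M 3C)
10. 1 cannibal ← the west ledge.  (the west ledge: 0M 3C; the east ledge: 5M 2C)
11. 3 cannibals → the east ledge.  (the west ledge: 0M 0C; the east ledge: 5M 5C)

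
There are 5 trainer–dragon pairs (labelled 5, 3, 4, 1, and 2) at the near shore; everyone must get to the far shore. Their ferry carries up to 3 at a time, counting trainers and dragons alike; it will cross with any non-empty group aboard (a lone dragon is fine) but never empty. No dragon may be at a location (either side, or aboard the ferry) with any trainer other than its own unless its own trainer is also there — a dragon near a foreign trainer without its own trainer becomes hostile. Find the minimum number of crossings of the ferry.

11

Counting alone: each trip to the far shore takes at most 3 across and each return brings at least 1 back, so after t trips out (and t−1 returns) at most 3t − (t−1) of the 10 are across; that first reaches 10 at t = 5, so at least 9 crossings are needed.
The safety rule pushes this higher. Following every safe sequence of crossings, the most of the 10 that can be at the far shore as the ferry arrives there on crossing 9 is 9 — never all 10.
So no plan with fewer than 11 crossings exists, and this one achieves 11:
1. dragon 5 and trainer 5 cross → the far shore.
2. trainer 5 crosses ← the near shore.
3. dragon 1, dragon 3, and dragon 4 cross → the far shore.
4. dragon 5 crosses ← the near shore.
5. trainer 1, trainer 3, and trainer 4 cross → the far shore.
6. dragon 3 and trainer 3 cross ← the near shore.
7. trainer 2, trainer 3, and trainer 5 cross → the far shore.
8. dragon 4 crosses ← the near shore.
9. dragon 3 and dragon 5 cross → the far shore.
10. dragon 5 crosses ← the near shore.
11. dragon 2, dragon 4, and dragon 5 cross → the far shore.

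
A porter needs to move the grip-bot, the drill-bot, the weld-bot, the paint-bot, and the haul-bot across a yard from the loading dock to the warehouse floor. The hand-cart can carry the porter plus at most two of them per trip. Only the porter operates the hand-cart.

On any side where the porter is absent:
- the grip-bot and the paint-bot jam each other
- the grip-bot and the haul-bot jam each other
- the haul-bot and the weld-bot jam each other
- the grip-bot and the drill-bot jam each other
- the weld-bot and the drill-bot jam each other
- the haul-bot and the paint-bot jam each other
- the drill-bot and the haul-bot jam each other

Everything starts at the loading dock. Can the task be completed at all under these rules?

Whatever the first load, the items left behind include a forbidden pair without the porter. No opening move is safe, so no plan exists.

No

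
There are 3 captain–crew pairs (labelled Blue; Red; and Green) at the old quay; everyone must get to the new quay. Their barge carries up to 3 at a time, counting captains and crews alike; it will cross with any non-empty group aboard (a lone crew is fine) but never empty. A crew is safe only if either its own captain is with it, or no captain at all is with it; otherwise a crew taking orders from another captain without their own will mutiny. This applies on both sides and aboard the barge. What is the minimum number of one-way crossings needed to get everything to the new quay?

5

Counting alone: each trip to the new quay takes at most 3 across and each return brings at least 1 back, so after t trips out (and t−1 returns) at most 3t − (t−1) of the 6 are across; that first reaches 6 at t = 3, so at least 5 crossings are needed.
The plan below uses exactly 5 crossings, so it is optimal:
1. captain Blue and crew Blue cross → the new quay.
2. captain Blue crosses ← the old quay.
3. captain Blue, captain Green, and captain Red cross → the new quay.
4. crew Blue crosses ← the old quay.
5. crew Blue, crew Green, and crew Red cross → the new quay.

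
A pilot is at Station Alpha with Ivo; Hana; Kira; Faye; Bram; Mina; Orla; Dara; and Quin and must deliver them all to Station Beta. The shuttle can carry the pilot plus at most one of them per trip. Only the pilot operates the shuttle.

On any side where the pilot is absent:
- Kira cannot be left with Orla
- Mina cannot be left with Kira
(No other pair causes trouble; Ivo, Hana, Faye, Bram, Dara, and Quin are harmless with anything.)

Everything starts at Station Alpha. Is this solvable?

Yes

1. Pilot goes to Station Beta with Kira.  [Station Alpha: Bram, Dara, Faye, Hana, Ivo, Mina, Orla, Quin | Station Beta: Kira]
2. Pilot goes back to Station Alpha alone.  [Station Alpha: Bram, Dara, Faye, Hana, Ivo, Mina, Orla, Quin | Station Beta: Kira]
3. Pilot goes to Station Beta with Ivo.  [Station Alpha: Bram, Dara, Faye, Hana, Mina, Orla, Quin | Station Beta: Ivo, Kira]
4. Pilot goes back to Station Alpha alone.  [Station Alpha: Bram, Dara, Faye, Hana, Mina, Orla, Quin | Station Beta: Ivo, Kira]
5. Pilot goes to Station Beta with Hana.  [Station Alpha: Bram, Dara, Faye, Mina, Orla, Quin | Station Beta: Hana, Ivo, Kira]
6. Pilot goes back to Station Alpha alone.  [Station Alpha: Bram, Dara, Faye, Mina, Orla, Quin | Station Beta: Hana, Ivo, Kira]
7. Pilot goes to Station Beta with Faye.  [Station Alpha: Bram, Dara, Mina, Orla, Quin | Station Beta: Faye, Hana, Ivo, Kira]
8. Pilot goes back to Station Alpha alone.  [Station Alpha: Bram, Dara, Mina, Orla, Quin | Station Beta: Faye, Hana, Ivo, Kira]
9. Pilot goes to Station Beta with Bram.  [Station Alpha: Dara, Mina, Orla, Quin | Station Beta: Bram, Faye, Hana, Ivo, Kira]
10. Pilot goes back to Station Alpha alone.  [Station Alpha: Dara, Mina, Orla, Quin | Station Beta: Bram, Faye, Hana, Ivo, Kira]
11. Pilot goes to Station Beta with Mina.  [Station Alpha: Dara, Orla, Quin | Station Beta: Bram, Faye, Hana, Ivo, Kira, Mina]
12. Pilot goes back to Station Alpha with Kira.  [Station Alpha: Dara, Kira, Orla, Quin | Station Beta: Bram, Faye, Hana, Ivo, Mina]
13. Pilot goes to Station Beta with Orla.  [Station Alpha: Dara, Kira, Quin | Station Beta: Bram, Faye, Hana, Ivo, Mina, Orla]
14. Pilot goes back to Station Alpha alone.  [Station Alpha: Dara, Kira, Quin | Station Beta: Bram, Faye, Hana, Ivo, Mina, Orla]
15. Pilot goes to Station Beta with Dara.  [Station Alpha: Kira, Quin | Station Beta: Bram, Dara, Faye, Hana, Ivo, Mina, Orla]
16. Pilot goes back to Station Alpha alone.  [Station Alpha: Kira, Quin | Station Beta: Bram, Dara, Faye, Hana, Ivo, Mina, Orla]
17. Pilot goes to Station Beta with Quin.  [Station Alpha: Kira | Station Beta: Bram, Dara, Faye, Hana, Ivo, Mina, Orla, Quin]
18. Pilot goes back to Station Alpha alone.  [Station Alpha: Kira | Station Beta: Bram, Dara, Faye, Hana, Ivo, Mina, Orla, Quin]
19. Pilot goes to Station Beta with Kira.  [Station Alpha: — | Station Beta: Bram, Dara, Faye, Hana, Ivo, Kira, Mina, Orla, Quin]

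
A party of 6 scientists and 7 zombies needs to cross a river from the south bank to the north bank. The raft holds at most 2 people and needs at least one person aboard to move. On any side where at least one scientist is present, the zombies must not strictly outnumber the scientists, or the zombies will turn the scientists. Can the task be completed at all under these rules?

The zombies already outnumber the scientists at the south bank before anyone moves, so the starting position itself is disallowed.

No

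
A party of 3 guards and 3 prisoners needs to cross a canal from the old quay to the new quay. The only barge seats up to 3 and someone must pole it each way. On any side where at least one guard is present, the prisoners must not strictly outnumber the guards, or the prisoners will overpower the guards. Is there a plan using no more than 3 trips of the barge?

No

Counting alone: each trip to the new quay takes at most 3 across and each return brings at least 1 back, so after t trips out (and t−1 returns) at most 3t − (t−1) of the 6 are across; that first reaches 6 at t = 3, so at least 5 crossings are needed.
Since 3 < 5, 3 crossings cannot be enough. (The shortest complete plan in fact takes 5:)
1. 2 prisoners → the new quay.  (the old quay: 3G 1P; the new quay: 0G 2P)
2. 1 prisoner ← the old quay.  (the old quay: 3G 2P; the new quay: 0G 1P)
3. 3 guards → the new quay.  (the old quay: 0G 2P; the new quay: 3G 1P)
4. 1 prisoner ← the old quay.  (the old quay: 0G 3P; the new quay: 3G 0P)
5. 3 prisoners → the new quay.  (the old quay: 0G 0P; the new quay: 3G 3P)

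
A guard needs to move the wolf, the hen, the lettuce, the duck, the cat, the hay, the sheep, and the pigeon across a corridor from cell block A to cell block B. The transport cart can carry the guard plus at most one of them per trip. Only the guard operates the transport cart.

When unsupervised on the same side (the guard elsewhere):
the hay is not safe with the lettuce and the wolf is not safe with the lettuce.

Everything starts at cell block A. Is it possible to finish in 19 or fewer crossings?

Yes — this plan uses 17 crossings (≤ 19):
1. Guard goes to cell block B with the lettuce.
2. Guard goes back to cell block A alone.
3. Guard goes to cell block B with the wolf.
4. Guard goes back to cell block A with the lettuce.
5. Guard goes to cell block B with the hay.
6. Guard goes back to cell block A alone.
7. Guard goes to cell block B with the hen.
8. Guard goes back to cell block A alone.
9. Guard goes to cell block B with the duck.
10. Guard goes back to cell block A alone.
11. Guard goes to cell block B with the cat.
12. Guard goes back to cell block A alone.
13. Guard goes to cell block B with the sheep.
14. Guard goes back to cell block A alone.
15. Guard goes to cell block B with the pigeon.
16. Guard goes back to cell block A alone.
17. Guard goes to cell block B with the lettuce.

Yes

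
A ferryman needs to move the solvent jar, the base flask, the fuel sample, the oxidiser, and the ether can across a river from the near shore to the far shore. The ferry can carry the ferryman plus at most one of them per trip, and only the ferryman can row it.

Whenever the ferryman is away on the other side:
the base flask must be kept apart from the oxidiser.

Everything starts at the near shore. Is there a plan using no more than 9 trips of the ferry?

Yes

Yes — this plan uses 9 crossings (≤ 9):
1. Ferryman goes to the far shore with the base flask.  [the near shore: the ether can, the fuel sample, the oxidiser, the solvent jar | the far shore: the base flask]
2. Ferryman goes back to the near shore alone.  [the near shore: the ether can, the fuel sample, the oxidiser, the solvent jar | the far shore: the base flask]
3. Ferryman goes to the far shore with the solvent jar.  [the near shore: the ether can, the fuel sample, the oxidiser | the far shore: the base flask, the solvent jar]
4. Ferryman goes back to the near shore alone.  [the near shore: the ether can, the fuel sample, the oxidiser | the far shore: the base flask, the solvent jar]
5. Ferryman goes to the far shore with the fuel sample.  [the near shore: the ether can, the oxidiser | the far shore: the base flask, the fuel sample, the solvent jar]
6. Ferryman goes back to the near shore alone.  [the near shore: the ether can, the oxidiser | the far shore: the base flask, the fuel sample, the solvent jar]
7. Ferryman goes to the far shore with the ether can.  [the near shore: the oxidiser | the far shore: the base flask, the ether can, the fuel sample, the solvent jar]
8. Ferryman goes back to the near shore alone.  [the near shore: the oxidiser | the far shore: the base flask, the ether can, the fuel sample, the solvent jar]
9. Ferryman goes to the far shore with the oxidiser.  [the near shore: — | the far shore: the base flask, the ether can, the fuel sample, the oxidiser, the solvent jar]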